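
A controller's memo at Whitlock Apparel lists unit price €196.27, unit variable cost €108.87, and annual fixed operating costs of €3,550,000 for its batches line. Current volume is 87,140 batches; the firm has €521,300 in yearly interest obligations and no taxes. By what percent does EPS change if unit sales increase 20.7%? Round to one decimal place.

+44.5%

Total contribution margin = 87,140 × €87.40 = €7,616,036.00.
EBIT = €7,616,036.00 − €3,550,000 = €4,066,036.00.
After interest of €521,300.00, pre-tax earnings = €3,544,736.00.
Degree of combined leverage = contribution ÷ (EBIT − I) = €7,616,036.00 ÷ €3,544,736.00 = 2.1485.
%ΔEPS = DCL × %ΔSales = 2.1485 × +20.7% = +44.5%.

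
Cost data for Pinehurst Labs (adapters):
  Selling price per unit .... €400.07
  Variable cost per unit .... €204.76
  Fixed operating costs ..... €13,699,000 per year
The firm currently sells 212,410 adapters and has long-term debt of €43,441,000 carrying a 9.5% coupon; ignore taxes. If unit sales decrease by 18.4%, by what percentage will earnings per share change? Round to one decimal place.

-32.3%

At 212,410 units, contribution = 212,410 × €195.31 = €41,485,797.10.
Operating income = contribution − fixed costs = €41,485,797.10 − €13,699,000 = €27,786,797.10.
Interest = €4,126,895.00, so EBIT − I = €23,659,902.10.
Degree of combined leverage = contribution ÷ (EBIT − I) = €41,485,797.10 ÷ €23,659,902.10 = 1.7534.
%ΔEPS = DCL × %ΔSales = 1.7534 × -18.4% = -32.3%.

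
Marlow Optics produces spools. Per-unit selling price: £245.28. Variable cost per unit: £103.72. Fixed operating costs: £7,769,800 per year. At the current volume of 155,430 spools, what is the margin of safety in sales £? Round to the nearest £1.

£24,661,193

Each unit contributes £245.28 − £103.72 = £141.56. Break-even units = £7,769,800 ÷ £141.56 = 54,886.97; break-even revenue = 54,886.97 × £245.28 = £13,462,676.91.
Current sales = 155,430 × £245.28 = £38,123,870.40.
Margin of safety = £38,123,870.40 − £13,462,676.91 = £24,661,193.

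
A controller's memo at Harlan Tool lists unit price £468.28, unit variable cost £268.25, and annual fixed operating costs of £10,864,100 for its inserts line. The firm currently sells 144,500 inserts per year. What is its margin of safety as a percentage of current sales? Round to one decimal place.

62.4%

Contribution margin per unit = £468.28 − £268.25 = £200.03. Break-even units = £10,864,100 ÷ £200.03 = 54,312.35; break-even revenue = 54,312.35 × £468.28 = £25,433,388.73.
Actual sales revenue = 144,500 × £468.28 = £67,666,460.00.
Margin of safety = (£67,666,460.00 − £25,433,388.73) ÷ £67,666,460.00 = 62.4%.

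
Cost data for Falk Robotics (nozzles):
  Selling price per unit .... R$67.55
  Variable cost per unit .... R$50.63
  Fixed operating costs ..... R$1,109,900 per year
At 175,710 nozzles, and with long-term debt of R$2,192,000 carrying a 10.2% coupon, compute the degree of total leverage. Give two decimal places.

1.81

Total contribution margin = 175,710 × R$16.92 = R$2,973,013.20.
EBIT = R$2,973,013.20 − R$1,109,900 = R$1,863,113.20. Interest = R$223,584.00.
DOL = R$2,973,013.20 ÷ R$1,863,113.20 = 1.5957; DFL = R$1,863,113.20 ÷ R$1,639,529.20 = 1.1364.
DCL = DOL × DFL = 1.5957 × 1.1364 = 1.8134.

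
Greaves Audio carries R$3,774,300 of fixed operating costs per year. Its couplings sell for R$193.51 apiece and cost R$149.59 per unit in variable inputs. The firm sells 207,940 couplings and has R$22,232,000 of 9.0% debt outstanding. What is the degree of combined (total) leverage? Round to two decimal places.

At 207,940 units, contribution = 207,940 × R$43.92 = R$9,132,724.80.
Operating income = contribution − fixed costs = R$9,132,724.80 − R$3,774,300 = R$5,358,424.80. Interest = R$2,000,880.00, so EBIT − I = R$3,357,544.80.
DCL = contribution ÷ (EBIT − I) = R$9,132,724.80 ÷ R$3,357,544.80 = 2.7201.

2.72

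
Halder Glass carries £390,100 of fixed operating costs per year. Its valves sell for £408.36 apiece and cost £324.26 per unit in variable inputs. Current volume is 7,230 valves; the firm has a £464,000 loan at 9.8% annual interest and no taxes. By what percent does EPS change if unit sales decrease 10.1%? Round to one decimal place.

Total contribution margin = 7,230 × £84.10 = £608,043.00.
Subtracting fixed costs: EBIT = £608,043.00 − £390,100 = £217,943.00.
Interest = £45,472.00, so EBIT − I = £172,471.00.
Degree of combined leverage = contribution ÷ (EBIT − I) = £608,043.00 ÷ £172,471.00 = 3.5255.
%ΔEPS = DCL × %ΔSales = 3.5255 × -10.1% = -35.6%.

-35.6%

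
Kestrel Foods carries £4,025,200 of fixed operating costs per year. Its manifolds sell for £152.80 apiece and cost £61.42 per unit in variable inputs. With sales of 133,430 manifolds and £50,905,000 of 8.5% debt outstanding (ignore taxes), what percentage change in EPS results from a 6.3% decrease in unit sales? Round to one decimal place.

-20.0%

Contribution at this volume is 133,430 × £91.38 = £12,192,833.40.
Subtracting fixed costs: EBIT = £12,192,833.40 − £4,025,200 = £8,167,633.40.
Interest = £4,326,925.00, so EBIT − I = £3,840,708.40.
Degree of combined leverage = contribution ÷ (EBIT − I) = £12,192,833.40 ÷ £3,840,708.40 = 3.1746.
%ΔEPS = DCL × %ΔSales = 3.1746 × -6.3% = -20.0%.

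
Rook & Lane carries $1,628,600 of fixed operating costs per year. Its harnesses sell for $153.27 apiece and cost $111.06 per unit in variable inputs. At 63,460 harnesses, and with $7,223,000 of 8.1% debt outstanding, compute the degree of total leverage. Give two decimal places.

At 63,460 units, contribution = 63,460 × $42.21 = $2,678,646.60.
Subtracting fixed costs: EBIT = $2,678,646.60 − $1,628,600 = $1,050,046.60. Interest = $585,063.00, so EBIT − I = $464,983.60.
Degree of total leverage = total CM / (EBIT − interest) = $2,678,646.60 / $464,983.60 = 5.7607.

5.76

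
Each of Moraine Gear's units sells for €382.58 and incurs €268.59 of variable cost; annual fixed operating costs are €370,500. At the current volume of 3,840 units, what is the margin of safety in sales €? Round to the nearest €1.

€225,613

Contribution margin per unit = €382.58 − €268.59 = €113.99. Break-even units = €370,500 ÷ €113.99 = 3,250.29; break-even revenue = 3,250.29 × €382.58 = €1,243,494.08.
Current sales = 3,840 × €382.58 = €1,469,107.20.
Margin of safety = €1,469,107.20 − €1,243,494.08 = €225,613.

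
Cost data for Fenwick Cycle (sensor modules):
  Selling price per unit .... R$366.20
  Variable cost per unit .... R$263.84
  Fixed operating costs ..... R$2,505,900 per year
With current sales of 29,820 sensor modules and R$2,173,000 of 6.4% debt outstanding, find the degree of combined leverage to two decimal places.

At 29,820 units, contribution = 29,820 × R$102.36 = R$3,052,375.20.
EBIT = R$3,052,375.20 − R$2,505,900 = R$546,475.20. Interest = R$139,072.00, so EBIT − I = R$407,403.20.
Degree of total leverage = total CM / (EBIT − interest) = R$3,052,375.20 / R$407,403.20 = 7.4923.

7.49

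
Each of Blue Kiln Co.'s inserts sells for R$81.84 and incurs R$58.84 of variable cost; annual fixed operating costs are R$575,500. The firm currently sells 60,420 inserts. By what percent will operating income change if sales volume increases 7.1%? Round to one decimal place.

Contribution at this volume is 60,420 × R$23.00 = R$1,389,660.00.
Subtracting fixed costs: EBIT = R$1,389,660.00 − R$575,500 = R$814,160.00.
So DOL = total CM / EBIT = R$1,389,660.00 / R$814,160.00 = 1.7069.
Operating income changes by 1.7069 × +7.1% = +12.1%.

+12.1%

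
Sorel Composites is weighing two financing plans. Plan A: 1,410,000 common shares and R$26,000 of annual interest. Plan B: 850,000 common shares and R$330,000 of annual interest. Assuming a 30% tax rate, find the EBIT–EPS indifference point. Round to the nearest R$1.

At indifference, (EBIT − 26,000)(1 − t)/1,410,000 = (EBIT − 330,000)(1 − t)/850,000.
Cancelling (1 − t) and cross-multiplying: 850,000·(EBIT − 26,000) = 1,410,000·(EBIT − 330,000).
EBIT × (1,410,000 − 850,000) = 330,000 × 1,410,000 − 26,000 × 850,000 = 443,200,000,000, so EBIT = 443,200,000,000 ÷ 560,000 = 791,428.57.

R$791,429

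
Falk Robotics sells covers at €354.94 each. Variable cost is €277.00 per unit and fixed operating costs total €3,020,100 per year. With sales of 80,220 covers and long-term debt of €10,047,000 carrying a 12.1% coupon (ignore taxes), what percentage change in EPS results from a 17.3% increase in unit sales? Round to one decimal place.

Total contribution margin = 80,220 × €77.94 = €6,252,346.80.
Operating income = contribution − fixed costs = €6,252,346.80 − €3,020,100 = €3,232,246.80.
After interest of €1,215,687.00, pre-tax earnings = €2,016,559.80.
Degree of combined leverage = contribution ÷ (EBIT − I) = €6,252,346.80 ÷ €2,016,559.80 = 3.1005.
EPS therefore changes by 3.1005 × (+17.3%) = +53.6%.

+53.6%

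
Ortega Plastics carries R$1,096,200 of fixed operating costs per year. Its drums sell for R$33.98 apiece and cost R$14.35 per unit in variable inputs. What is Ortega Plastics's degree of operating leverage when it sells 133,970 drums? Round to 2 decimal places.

Contribution at this volume is 133,970 × R$19.63 = R$2,629,831.10.
Operating income = contribution − fixed costs = R$2,629,831.10 − R$1,096,200 = R$1,533,631.10.
DOL = contribution ÷ EBIT = R$2,629,831.10 ÷ R$1,533,631.10 = 1.7148.

1.71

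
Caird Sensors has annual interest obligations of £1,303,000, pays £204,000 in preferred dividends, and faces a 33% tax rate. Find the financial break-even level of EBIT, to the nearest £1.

Grossing the preferred dividend up to pre-tax terms: £204,000 / (1 − 0.33) = £304,477.61.
Financial break-even EBIT = interest + D_p ÷ (1 − t) = £1,303,000 + £304,477.61 = £1,607,477.61.

£1,607,478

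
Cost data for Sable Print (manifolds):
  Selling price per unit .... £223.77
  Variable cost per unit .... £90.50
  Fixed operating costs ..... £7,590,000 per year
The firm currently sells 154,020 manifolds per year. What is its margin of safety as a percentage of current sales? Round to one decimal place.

63.0%

Each unit contributes £223.77 − £90.50 = £133.27. Break-even units = £7,590,000 ÷ £133.27 = 56,952.05; break-even revenue = 56,952.05 × £223.77 = £12,744,160.73.
Actual sales revenue = 154,020 × £223.77 = £34,465,055.40.
Margin of safety = (£34,465,055.40 − £12,744,160.73) ÷ £34,465,055.40 = 63.0%.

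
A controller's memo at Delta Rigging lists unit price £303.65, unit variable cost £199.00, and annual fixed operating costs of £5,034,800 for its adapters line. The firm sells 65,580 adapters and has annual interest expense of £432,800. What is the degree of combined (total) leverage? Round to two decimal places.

4.92

Total contribution margin = 65,580 × £104.65 = £6,862,947.00.
Subtracting fixed costs: EBIT = £6,862,947.00 − £5,034,800 = £1,828,147.00. Interest = £432,800.00.
DOL = £6,862,947.00 ÷ £1,828,147.00 = 3.7540; DFL = £1,828,147.00 ÷ £1,395,347.00 = 1.3102.
DCL = DOL × DFL = 3.7540 × 1.3102 = 4.9185.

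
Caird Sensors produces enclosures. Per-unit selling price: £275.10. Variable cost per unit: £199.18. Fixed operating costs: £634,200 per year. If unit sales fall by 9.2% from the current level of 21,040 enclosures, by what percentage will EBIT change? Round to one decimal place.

Contribution at this volume is 21,040 × £75.92 = £1,597,356.80.
Subtracting fixed costs: EBIT = £1,597,356.80 − £634,200 = £963,156.80.
Degree of operating leverage = £1,597,356.80 / £963,156.80 = 1.6585.
Operating income changes by 1.6585 × -9.2% = -15.3%.

-15.3%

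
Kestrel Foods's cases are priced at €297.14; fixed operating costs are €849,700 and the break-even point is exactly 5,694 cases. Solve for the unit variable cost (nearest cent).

Contribution per unit must be FC / Q = €849,700 / 5,694 = €149.2273.
Hence VC = price − CM = €297.14 − €149.2273 = €147.91.

€147.91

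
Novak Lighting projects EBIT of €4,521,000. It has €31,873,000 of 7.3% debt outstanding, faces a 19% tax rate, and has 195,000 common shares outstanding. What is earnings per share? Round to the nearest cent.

€9.11

Pre-tax income = €4,521,000 − €2,326,729.00 = €2,194,271.00.
Net income = €2,194,271.00 × (1 − 0.19) = €1,777,359.51.
EPS = €1,777,359.51 ÷ 195,000 = €9.11.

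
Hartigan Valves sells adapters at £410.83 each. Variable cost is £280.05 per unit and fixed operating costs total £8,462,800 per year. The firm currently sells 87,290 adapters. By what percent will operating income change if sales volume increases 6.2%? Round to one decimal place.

+24.0%

At 87,290 units, contribution = 87,290 × £130.78 = £11,415,786.20.
Subtracting fixed costs: EBIT = £11,415,786.20 − £8,462,800 = £2,952,986.20.
So DOL = total CM / EBIT = £11,415,786.20 / £2,952,986.20 = 3.8658.
Operating income changes by 3.8658 × +6.2% = +24.0%.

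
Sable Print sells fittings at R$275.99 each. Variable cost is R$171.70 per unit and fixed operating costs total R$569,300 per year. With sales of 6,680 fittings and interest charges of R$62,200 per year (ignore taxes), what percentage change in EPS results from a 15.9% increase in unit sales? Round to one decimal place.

+170.0%

At 6,680 units, contribution = 6,680 × R$104.29 = R$696,657.20.
EBIT = R$696,657.20 − R$569,300 = R$127,357.20.
Interest = R$62,200.00, so EBIT − I = R$65,157.20.
DCL = total CM / (EBIT − I) = R$696,657.20 / R$65,157.20 = 10.6919.
%ΔEPS = DCL × %ΔSales = 10.6919 × +15.9% = +170.0%.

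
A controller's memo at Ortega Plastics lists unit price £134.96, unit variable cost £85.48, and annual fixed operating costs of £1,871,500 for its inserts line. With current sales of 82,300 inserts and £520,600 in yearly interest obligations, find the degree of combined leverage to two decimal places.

2.42

Total contribution margin = 82,300 × £49.48 = £4,072,204.00.
Operating income = contribution − fixed costs = £4,072,204.00 − £1,871,500 = £2,200,704.00. Interest = £520,600.00, so EBIT − I = £1,680,104.00.
Degree of total leverage = total CM / (EBIT − interest) = £4,072,204.00 / £1,680,104.00 = 2.4238.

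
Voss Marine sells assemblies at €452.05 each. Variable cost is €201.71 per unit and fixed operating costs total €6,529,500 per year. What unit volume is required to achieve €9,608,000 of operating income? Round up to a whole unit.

64,463 assemblies

Contribution margin per unit = €452.05 − €201.71 = €250.34.
Units = (FC + target) / CM = (€6,529,500 + €9,608,000) / €250.34 = 64,462.33, so 64,463 assemblies.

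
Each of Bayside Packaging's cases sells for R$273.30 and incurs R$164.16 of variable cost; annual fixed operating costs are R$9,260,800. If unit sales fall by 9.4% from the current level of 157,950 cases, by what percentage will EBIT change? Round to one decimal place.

-20.3%

Contribution at this volume is 157,950 × R$109.14 = R$17,238,663.00.
Operating income = contribution − fixed costs = R$17,238,663.00 − R$9,260,800 = R$7,977,863.00.
Degree of operating leverage = R$17,238,663.00 / R$7,977,863.00 = 2.1608.
%ΔEBIT = DOL × %ΔSales = 2.1608 × -9.4% = -20.3%.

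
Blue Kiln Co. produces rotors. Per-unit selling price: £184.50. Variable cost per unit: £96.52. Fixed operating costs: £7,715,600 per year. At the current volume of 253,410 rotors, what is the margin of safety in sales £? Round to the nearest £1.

£30,574,011

Unit CM = price − variable cost = £184.50 − £96.52 = £87.98. Break-even units = £7,715,600 ÷ £87.98 = 87,697.20; break-even revenue = 87,697.20 × £184.50 = £16,180,134.12.
Actual sales revenue = 253,410 × £184.50 = £46,754,145.00.
Margin of safety = £46,754,145.00 − £16,180,134.12 = £30,574,011.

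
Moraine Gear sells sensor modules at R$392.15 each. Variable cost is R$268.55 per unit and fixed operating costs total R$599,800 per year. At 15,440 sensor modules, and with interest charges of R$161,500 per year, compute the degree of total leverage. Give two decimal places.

1.66

At 15,440 units, contribution = 15,440 × R$123.60 = R$1,908,384.00.
Subtracting fixed costs: EBIT = R$1,908,384.00 − R$599,800 = R$1,308,584.00. Interest = R$161,500.00.
DOL = R$1,908,384.00 ÷ R$1,308,584.00 = 1.4584; DFL = R$1,308,584.00 ÷ R$1,147,084.00 = 1.1408.
DCL = DOL × DFL = 1.4584 × 1.1408 = 1.6637.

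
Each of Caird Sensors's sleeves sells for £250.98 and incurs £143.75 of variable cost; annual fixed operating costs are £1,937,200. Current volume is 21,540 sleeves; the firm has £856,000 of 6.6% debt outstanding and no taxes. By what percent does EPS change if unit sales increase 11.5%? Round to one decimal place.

+84.0%

Total contribution margin = 21,540 × £107.23 = £2,309,734.20.
Subtracting fixed costs: EBIT = £2,309,734.20 − £1,937,200 = £372,534.20.
Interest = £56,496.00, so EBIT − I = £316,038.20.
DCL = total CM / (EBIT − I) = £2,309,734.20 / £316,038.20 = 7.3084.
%ΔEPS = DCL × %ΔSales = 7.3084 × +11.5% = +84.0%.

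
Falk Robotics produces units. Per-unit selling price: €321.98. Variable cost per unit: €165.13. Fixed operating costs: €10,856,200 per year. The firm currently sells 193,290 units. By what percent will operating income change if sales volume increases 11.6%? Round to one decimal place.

+18.1%

At 193,290 units, contribution = 193,290 × €156.85 = €30,317,536.50.
Operating income = contribution − fixed costs = €30,317,536.50 − €10,856,200 = €19,461,336.50.
So DOL = total CM / EBIT = €30,317,536.50 / €19,461,336.50 = 1.5578.
So EBIT moves 1.5578 × (+11.6%) = +18.1%.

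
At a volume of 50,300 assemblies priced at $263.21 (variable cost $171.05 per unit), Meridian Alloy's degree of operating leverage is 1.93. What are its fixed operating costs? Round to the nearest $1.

Total contribution margin = 50,300 × $92.16 = $4,635,648.00.
DOL = contribution / EBIT, so EBIT = $4,635,648.00 / 1.93 = $2,401,890.16.
Fixed costs = CM − EBIT = $4,635,648.00 − $2,401,890.16 = $2,233,758.

$2,233,758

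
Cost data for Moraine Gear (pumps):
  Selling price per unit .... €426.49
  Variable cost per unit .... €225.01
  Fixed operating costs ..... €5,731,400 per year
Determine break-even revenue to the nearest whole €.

Contribution margin per unit = €426.49 − €225.01 = €201.48, a CM ratio of €201.48 ÷ €426.49 = 0.4724.
Break-even revenue = fixed costs × price ÷ CM = €5,731,400 × €426.49 ÷ €201.48 = €12,132,146.

€12,132,146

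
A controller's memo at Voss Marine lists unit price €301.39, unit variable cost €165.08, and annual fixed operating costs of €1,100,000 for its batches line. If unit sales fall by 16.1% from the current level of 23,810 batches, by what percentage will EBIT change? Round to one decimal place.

-24.4%

Contribution at this volume is 23,810 × €136.31 = €3,245,541.10.
Operating income = contribution − fixed costs = €3,245,541.10 − €1,100,000 = €2,145,541.10.
DOL = contribution ÷ EBIT = €3,245,541.10 ÷ €2,145,541.10 = 1.5127.
%ΔEBIT = DOL × %ΔSales = 1.5127 × -16.1% = -24.4%.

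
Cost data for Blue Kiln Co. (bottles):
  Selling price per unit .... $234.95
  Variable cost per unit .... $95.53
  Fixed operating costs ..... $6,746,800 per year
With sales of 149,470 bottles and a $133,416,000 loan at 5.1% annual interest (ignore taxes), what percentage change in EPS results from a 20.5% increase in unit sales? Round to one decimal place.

+58.6%

Total contribution margin = 149,470 × $139.42 = $20,839,107.40.
Operating income = contribution − fixed costs = $20,839,107.40 − $6,746,800 = $14,092,307.40.
Interest = $6,804,216.00, so EBIT − I = $7,288,091.40.
Degree of combined leverage = contribution ÷ (EBIT − I) = $20,839,107.40 ÷ $7,288,091.40 = 2.8593.
%ΔEPS = DCL × %ΔSales = 2.8593 × +20.5% = +58.6%.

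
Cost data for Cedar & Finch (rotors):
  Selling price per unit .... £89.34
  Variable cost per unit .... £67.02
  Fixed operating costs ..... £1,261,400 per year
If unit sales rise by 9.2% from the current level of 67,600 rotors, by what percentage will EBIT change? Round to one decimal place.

At 67,600 units, contribution = 67,600 × £22.32 = £1,508,832.00.
EBIT = £1,508,832.00 − £1,261,400 = £247,432.00.
DOL = contribution ÷ EBIT = £1,508,832.00 ÷ £247,432.00 = 6.0980.
%ΔEBIT = DOL × %ΔSales = 6.0980 × +9.2% = +56.1%.

+56.1%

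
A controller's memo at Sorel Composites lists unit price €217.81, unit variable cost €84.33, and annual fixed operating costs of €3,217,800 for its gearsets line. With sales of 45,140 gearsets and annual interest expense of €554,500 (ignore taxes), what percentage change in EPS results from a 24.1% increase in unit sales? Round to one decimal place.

+64.5%

Contribution at this volume is 45,140 × €133.48 = €6,025,287.20.
Operating income = contribution − fixed costs = €6,025,287.20 − €3,217,800 = €2,807,487.20.
After interest of €554,500.00, pre-tax earnings = €2,252,987.20.
Degree of combined leverage = contribution ÷ (EBIT − I) = €6,025,287.20 ÷ €2,252,987.20 = 2.6744.
%ΔEPS = DCL × %ΔSales = 2.6744 × +24.1% = +64.5%.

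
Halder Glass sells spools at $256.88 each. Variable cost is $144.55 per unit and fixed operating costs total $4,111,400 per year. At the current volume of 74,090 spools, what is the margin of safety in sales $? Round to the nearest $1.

Each unit contributes $256.88 − $144.55 = $112.33. Break-even units = $4,111,400 ÷ $112.33 = 36,601.09; break-even revenue = 36,601.09 × $256.88 = $9,402,086.99.
Actual sales revenue = 74,090 × $256.88 = $19,032,239.20.
Margin of safety = $19,032,239.20 − $9,402,086.99 = $9,630,152.

$9,630,152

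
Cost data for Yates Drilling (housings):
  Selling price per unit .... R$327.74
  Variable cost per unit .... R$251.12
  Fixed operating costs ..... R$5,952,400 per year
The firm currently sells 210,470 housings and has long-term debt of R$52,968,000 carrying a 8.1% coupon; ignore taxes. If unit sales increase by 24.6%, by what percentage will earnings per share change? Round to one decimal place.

At 210,470 units, contribution = 210,470 × R$76.62 = R$16,126,211.40.
EBIT = R$16,126,211.40 − R$5,952,400 = R$10,173,811.40.
After interest of R$4,290,408.00, pre-tax earnings = R$5,883,403.40.
DCL = total CM / (EBIT − I) = R$16,126,211.40 / R$5,883,403.40 = 2.7410.
EPS therefore changes by 2.7410 × (+24.6%) = +67.4%.

+67.4%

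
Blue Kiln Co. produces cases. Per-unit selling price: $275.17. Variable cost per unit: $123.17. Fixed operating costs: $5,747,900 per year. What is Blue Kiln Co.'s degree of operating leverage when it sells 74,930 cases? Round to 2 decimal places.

2.02

Total contribution margin = 74,930 × $152.00 = $11,389,360.00.
Subtracting fixed costs: EBIT = $11,389,360.00 − $5,747,900 = $5,641,460.00.
So DOL = total CM / EBIT = $11,389,360.00 / $5,641,460.00 = 2.0189.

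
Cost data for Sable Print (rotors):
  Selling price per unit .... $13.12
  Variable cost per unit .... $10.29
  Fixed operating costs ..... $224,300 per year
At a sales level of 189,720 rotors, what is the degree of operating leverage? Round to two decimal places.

Contribution at this volume is 189,720 × $2.83 = $536,907.60.
EBIT = $536,907.60 − $224,300 = $312,607.60.
DOL = contribution ÷ EBIT = $536,907.60 ÷ $312,607.60 = 1.7175.

1.72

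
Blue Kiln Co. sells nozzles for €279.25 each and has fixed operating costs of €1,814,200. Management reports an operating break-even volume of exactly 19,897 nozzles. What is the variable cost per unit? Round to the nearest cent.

€188.07

Contribution per unit must be FC / Q = €1,814,200 / 19,897 = €91.1796.
Hence VC = price − CM = €279.25 − €91.1796 = €188.07.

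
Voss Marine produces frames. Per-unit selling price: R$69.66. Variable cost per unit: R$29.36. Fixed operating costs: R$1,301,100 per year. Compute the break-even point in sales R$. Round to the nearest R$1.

Contribution margin per unit = R$69.66 − R$29.36 = R$40.30, a CM ratio of R$40.30 ÷ R$69.66 = 0.5785.
Break-even revenue = fixed costs × price ÷ CM = R$1,301,100 × R$69.66 ÷ R$40.30 = R$2,248,998.

R$2,248,998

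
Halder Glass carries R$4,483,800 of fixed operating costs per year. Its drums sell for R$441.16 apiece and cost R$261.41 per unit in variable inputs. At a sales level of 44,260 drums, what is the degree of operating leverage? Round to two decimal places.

At 44,260 units, contribution = 44,260 × R$179.75 = R$7,955,735.00.
Operating income = contribution − fixed costs = R$7,955,735.00 − R$4,483,800 = R$3,471,935.00.
So DOL = total CM / EBIT = R$7,955,735.00 / R$3,471,935.00 = 2.2914.

2.29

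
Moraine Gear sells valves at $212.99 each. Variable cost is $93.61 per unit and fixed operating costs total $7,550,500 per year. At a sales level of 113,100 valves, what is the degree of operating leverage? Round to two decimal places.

2.27

Total contribution margin = 113,100 × $119.38 = $13,501,878.00.
EBIT = $13,501,878.00 − $7,550,500 = $5,951,378.00.
DOL = contribution ÷ EBIT = $13,501,878.00 ÷ $5,951,378.00 = 2.2687.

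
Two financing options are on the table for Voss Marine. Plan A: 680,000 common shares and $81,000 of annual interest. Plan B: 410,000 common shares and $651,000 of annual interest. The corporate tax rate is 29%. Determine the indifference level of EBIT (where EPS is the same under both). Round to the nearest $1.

$1,516,556

At indifference, (EBIT − 81,000)(1 − t)/680,000 = (EBIT − 651,000)(1 − t)/410,000.
The (1 − t) factor cancels: (EBIT − 81,000) × 410,000 = (EBIT − 651,000) × 680,000.
EBIT × (680,000 − 410,000) = 651,000 × 680,000 − 81,000 × 410,000 = 409,470,000,000, so EBIT = 409,470,000,000 ÷ 270,000 = 1,516,555.56.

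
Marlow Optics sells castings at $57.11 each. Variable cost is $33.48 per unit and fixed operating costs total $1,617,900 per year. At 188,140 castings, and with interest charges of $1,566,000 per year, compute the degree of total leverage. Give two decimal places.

Contribution at this volume is 188,140 × $23.63 = $4,445,748.20.
Subtracting fixed costs: EBIT = $4,445,748.20 − $1,617,900 = $2,827,848.20. Interest = $1,566,000.00.
DOL = $4,445,748.20 ÷ $2,827,848.20 = 1.5721; DFL = $2,827,848.20 ÷ $1,261,848.20 = 2.2410.
Combined leverage = 1.5721 × 2.2410 = 3.5231.

3.52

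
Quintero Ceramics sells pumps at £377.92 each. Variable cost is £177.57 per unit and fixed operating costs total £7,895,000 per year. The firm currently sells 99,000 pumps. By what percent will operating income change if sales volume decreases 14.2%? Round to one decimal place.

Contribution at this volume is 99,000 × £200.35 = £19,834,650.00.
EBIT = £19,834,650.00 − £7,895,000 = £11,939,650.00.
So DOL = total CM / EBIT = £19,834,650.00 / £11,939,650.00 = 1.6612.
Operating income changes by 1.6612 × -14.2% = -23.6%.

-23.6%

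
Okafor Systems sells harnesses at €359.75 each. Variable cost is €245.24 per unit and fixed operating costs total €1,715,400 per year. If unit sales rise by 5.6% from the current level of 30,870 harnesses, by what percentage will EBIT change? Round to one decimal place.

+10.9%

At 30,870 units, contribution = 30,870 × €114.51 = €3,534,923.70.
EBIT = €3,534,923.70 − €1,715,400 = €1,819,523.70.
DOL = contribution ÷ EBIT = €3,534,923.70 ÷ €1,819,523.70 = 1.9428.
Operating income changes by 1.9428 × +5.6% = +10.9%.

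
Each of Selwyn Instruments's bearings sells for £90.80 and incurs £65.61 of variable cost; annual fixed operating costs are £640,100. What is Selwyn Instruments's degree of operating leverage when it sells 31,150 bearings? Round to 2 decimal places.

5.43

Total contribution margin = 31,150 × £25.19 = £784,668.50.
EBIT = £784,668.50 − £640,100 = £144,568.50.
DOL = contribution ÷ EBIT = £784,668.50 ÷ £144,568.50 = 5.4277.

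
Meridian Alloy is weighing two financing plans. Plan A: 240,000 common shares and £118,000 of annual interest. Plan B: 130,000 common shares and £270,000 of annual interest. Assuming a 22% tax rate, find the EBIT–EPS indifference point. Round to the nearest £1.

£449,636

Set EPS_A = EPS_B: (EBIT − £118,000)(1 − 0.22) ÷ 240,000 = (EBIT − £270,000)(1 − 0.22) ÷ 130,000.
Cancelling (1 − t) and cross-multiplying: 130,000·(EBIT − 118,000) = 240,000·(EBIT − 270,000).
EBIT × (240,000 − 130,000) = 270,000 × 240,000 − 118,000 × 130,000 = 49,460,000,000, so EBIT = 49,460,000,000 ÷ 110,000 = 449,636.36.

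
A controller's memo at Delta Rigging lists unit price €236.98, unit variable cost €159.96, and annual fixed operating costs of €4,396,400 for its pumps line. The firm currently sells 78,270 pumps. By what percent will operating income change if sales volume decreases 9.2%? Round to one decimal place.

-34.0%

Contribution at this volume is 78,270 × €77.02 = €6,028,355.40.
Subtracting fixed costs: EBIT = €6,028,355.40 − €4,396,400 = €1,631,955.40.
DOL = contribution ÷ EBIT = €6,028,355.40 ÷ €1,631,955.40 = 3.6939.
%ΔEBIT = DOL × %ΔSales = 3.6939 × -9.2% = -34.0%.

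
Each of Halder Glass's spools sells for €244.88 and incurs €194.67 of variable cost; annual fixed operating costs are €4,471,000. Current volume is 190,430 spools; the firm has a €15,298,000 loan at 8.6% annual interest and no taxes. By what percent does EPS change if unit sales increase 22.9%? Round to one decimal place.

At 190,430 units, contribution = 190,430 × €50.21 = €9,561,490.30.
EBIT = €9,561,490.30 − €4,471,000 = €5,090,490.30.
Interest = €1,315,628.00, so EBIT − I = €3,774,862.30.
DCL = total CM / (EBIT − I) = €9,561,490.30 / €3,774,862.30 = 2.5329.
EPS therefore changes by 2.5329 × (+22.9%) = +58.0%.

+58.0%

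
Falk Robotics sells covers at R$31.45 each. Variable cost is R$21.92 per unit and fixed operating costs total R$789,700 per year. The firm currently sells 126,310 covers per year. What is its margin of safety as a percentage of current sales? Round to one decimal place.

Unit CM = price − variable cost = R$31.45 − R$21.92 = R$9.53. Break-even units = R$789,700 ÷ R$9.53 = 82,864.64; break-even revenue = 82,864.64 × R$31.45 = R$2,606,092.86.
Actual sales revenue = 126,310 × R$31.45 = R$3,972,449.50.
Margin of safety = (R$3,972,449.50 − R$2,606,092.86) ÷ R$3,972,449.50 = 34.4%.

34.4%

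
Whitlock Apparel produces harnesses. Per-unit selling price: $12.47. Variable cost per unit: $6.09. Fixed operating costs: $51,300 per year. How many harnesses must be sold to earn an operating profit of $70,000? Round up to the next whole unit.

Contribution margin per unit = $12.47 − $6.09 = $6.38.
Required volume = (fixed costs + target profit) ÷ CM = ($51,300 + $70,000) ÷ $6.38 = 19,012.54, so 19,013 harnesses.

19,013 harnesses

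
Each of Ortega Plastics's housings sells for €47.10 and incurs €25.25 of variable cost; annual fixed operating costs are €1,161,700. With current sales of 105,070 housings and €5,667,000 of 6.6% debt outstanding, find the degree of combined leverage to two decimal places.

3.02

Total contribution margin = 105,070 × €21.85 = €2,295,779.50.
Subtracting fixed costs: EBIT = €2,295,779.50 − €1,161,700 = €1,134,079.50. Interest = €374,022.00, so EBIT − I = €760,057.50.
Degree of total leverage = total CM / (EBIT − interest) = €2,295,779.50 / €760,057.50 = 3.0205.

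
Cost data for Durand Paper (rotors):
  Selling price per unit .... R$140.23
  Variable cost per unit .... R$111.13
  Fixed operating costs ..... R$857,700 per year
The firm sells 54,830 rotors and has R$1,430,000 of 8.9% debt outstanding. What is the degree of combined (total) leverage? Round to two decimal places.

Total contribution margin = 54,830 × R$29.10 = R$1,595,553.00.
Subtracting fixed costs: EBIT = R$1,595,553.00 − R$857,700 = R$737,853.00. Interest = R$127,270.00, so EBIT − I = R$610,583.00.
Degree of total leverage = total CM / (EBIT − interest) = R$1,595,553.00 / R$610,583.00 = 2.6132.

2.61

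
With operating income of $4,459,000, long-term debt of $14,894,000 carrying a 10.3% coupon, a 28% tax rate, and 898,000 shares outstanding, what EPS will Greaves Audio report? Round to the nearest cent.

$2.35

Pre-tax income = $4,459,000 − $1,534,082.00 = $2,924,918.00.
After tax at 28%: net income = $2,924,918.00 × 0.72 = $2,105,940.96.
EPS = $2,105,940.96 ÷ 898,000 = $2.35.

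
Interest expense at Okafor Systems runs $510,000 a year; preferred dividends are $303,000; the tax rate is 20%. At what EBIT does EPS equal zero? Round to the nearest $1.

Grossing the preferred dividend up to pre-tax terms: $303,000 / (1 − 0.20) = $378,750.00.
Financial break-even EBIT = interest + D_p ÷ (1 − t) = $510,000 + $378,750.00 = $888,750.00.

$888,750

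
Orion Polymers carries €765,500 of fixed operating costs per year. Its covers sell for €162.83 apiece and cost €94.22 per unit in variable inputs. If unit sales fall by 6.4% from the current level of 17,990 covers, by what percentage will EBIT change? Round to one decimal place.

-16.9%

At 17,990 units, contribution = 17,990 × €68.61 = €1,234,293.90.
Subtracting fixed costs: EBIT = €1,234,293.90 − €765,500 = €468,793.90.
DOL = contribution ÷ EBIT = €1,234,293.90 ÷ €468,793.90 = 2.6329.
%ΔEBIT = DOL × %ΔSales = 2.6329 × -6.4% = -16.9%.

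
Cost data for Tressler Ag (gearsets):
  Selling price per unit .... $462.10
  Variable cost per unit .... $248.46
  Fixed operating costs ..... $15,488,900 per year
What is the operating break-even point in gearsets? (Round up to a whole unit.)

72,500 gearsets

Unit CM = price − variable cost = $462.10 − $248.46 = $213.64.
Units to break even: $15,488,900 ÷ $213.64 = 72,500.00, rounded up to 72,500.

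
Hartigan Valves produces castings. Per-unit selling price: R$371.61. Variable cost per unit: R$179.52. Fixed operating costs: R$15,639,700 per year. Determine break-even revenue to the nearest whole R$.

R$30,255,968

CM per unit = R$371.61 − R$179.52 = R$192.09; CM ratio = R$192.09 / R$371.61 = 0.5169.
Break-even sales = FC ÷ CM ratio = R$15,639,700 × R$371.61 / R$192.09 = R$30,255,968.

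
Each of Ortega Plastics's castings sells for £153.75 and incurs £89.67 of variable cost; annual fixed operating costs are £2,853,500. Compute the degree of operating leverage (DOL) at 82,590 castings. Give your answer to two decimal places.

2.17

At 82,590 units, contribution = 82,590 × £64.08 = £5,292,367.20.
EBIT = £5,292,367.20 − £2,853,500 = £2,438,867.20.
So DOL = total CM / EBIT = £5,292,367.20 / £2,438,867.20 = 2.1700.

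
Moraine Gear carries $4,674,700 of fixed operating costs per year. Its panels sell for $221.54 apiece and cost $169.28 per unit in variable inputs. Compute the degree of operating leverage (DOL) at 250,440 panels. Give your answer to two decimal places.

At 250,440 units, contribution = 250,440 × $52.26 = $13,087,994.40.
EBIT = $13,087,994.40 − $4,674,700 = $8,413,294.40.
Degree of operating leverage = $13,087,994.40 / $8,413,294.40 = 1.5556.

1.56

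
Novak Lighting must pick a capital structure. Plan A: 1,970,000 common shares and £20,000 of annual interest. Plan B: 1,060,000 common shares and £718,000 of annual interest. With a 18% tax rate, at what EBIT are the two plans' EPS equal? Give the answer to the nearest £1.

£1,531,055

At indifference, (EBIT − 20,000)(1 − t)/1,970,000 = (EBIT − 718,000)(1 − t)/1,060,000.
The (1 − t) factor cancels: (EBIT − 20,000) × 1,060,000 = (EBIT − 718,000) × 1,970,000.
EBIT × (1,970,000 − 1,060,000) = 718,000 × 1,970,000 − 20,000 × 1,060,000 = 1,393,260,000,000, so EBIT = 1,393,260,000,000 ÷ 910,000 = 1,531,054.95.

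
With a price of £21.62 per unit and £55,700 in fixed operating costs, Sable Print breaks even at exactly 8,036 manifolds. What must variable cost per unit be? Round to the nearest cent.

£14.69

At break-even, FC = Q × (P − VC), so P − VC = £55,700 ÷ 8,036 = £6.9313.
Variable cost per unit = £21.62 − £6.9313 = £14.69.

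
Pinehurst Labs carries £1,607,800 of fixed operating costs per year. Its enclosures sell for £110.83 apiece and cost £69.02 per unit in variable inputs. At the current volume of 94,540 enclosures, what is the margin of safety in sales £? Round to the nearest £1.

£6,215,910

Each unit contributes £110.83 − £69.02 = £41.81. Break-even units = £1,607,800 ÷ £41.81 = 38,454.92; break-even revenue = 38,454.92 × £110.83 = £4,261,958.24.
Actual sales revenue = 94,540 × £110.83 = £10,477,868.20.
Margin of safety = £10,477,868.20 − £4,261,958.24 = £6,215,910.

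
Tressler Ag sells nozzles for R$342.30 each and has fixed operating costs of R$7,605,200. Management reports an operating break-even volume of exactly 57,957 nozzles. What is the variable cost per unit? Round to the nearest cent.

At break-even, FC = Q × (P − VC), so P − VC = R$7,605,200 ÷ 57,957 = R$131.2214.
Variable cost per unit = R$342.30 − R$131.2214 = R$211.08.

R$211.08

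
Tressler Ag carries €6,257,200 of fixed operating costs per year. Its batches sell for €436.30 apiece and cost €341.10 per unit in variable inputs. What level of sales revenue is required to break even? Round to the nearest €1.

€28,676,642

CM per unit = €436.30 − €341.10 = €95.20; CM ratio = €95.20 / €436.30 = 0.2182.
Break-even revenue = fixed costs × price ÷ CM = €6,257,200 × €436.30 ÷ €95.20 = €28,676,642.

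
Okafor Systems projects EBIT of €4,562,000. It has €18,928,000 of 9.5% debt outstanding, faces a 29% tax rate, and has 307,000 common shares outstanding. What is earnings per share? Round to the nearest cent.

Pre-tax income = €4,562,000 − €1,798,160.00 = €2,763,840.00.
After tax at 29%: net income = €2,763,840.00 × 0.71 = €1,962,326.40.
Per share: €1,962,326.40 / 307,000 shares = €6.39.

€6.39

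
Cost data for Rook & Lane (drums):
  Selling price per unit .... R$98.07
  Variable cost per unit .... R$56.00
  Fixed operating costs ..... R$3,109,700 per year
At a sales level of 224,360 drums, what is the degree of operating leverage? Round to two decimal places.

1.49

Contribution at this volume is 224,360 × R$42.07 = R$9,438,825.20.
EBIT = R$9,438,825.20 − R$3,109,700 = R$6,329,125.20.
DOL = contribution ÷ EBIT = R$9,438,825.20 ÷ R$6,329,125.20 = 1.4913.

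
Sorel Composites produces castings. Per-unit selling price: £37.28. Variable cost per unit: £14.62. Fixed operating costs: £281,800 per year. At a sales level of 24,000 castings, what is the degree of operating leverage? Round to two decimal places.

Contribution at this volume is 24,000 × £22.66 = £543,840.00.
EBIT = £543,840.00 − £281,800 = £262,040.00.
So DOL = total CM / EBIT = £543,840.00 / £262,040.00 = 2.0754.

2.08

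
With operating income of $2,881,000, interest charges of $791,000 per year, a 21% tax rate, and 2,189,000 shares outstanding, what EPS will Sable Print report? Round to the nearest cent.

$0.75

Pre-tax income = $2,881,000 − $791,000.00 = $2,090,000.00.
Net income = $2,090,000.00 × (1 − 0.21) = $1,651,100.00.
Per share: $1,651,100.00 / 2,189,000 shares = $0.75.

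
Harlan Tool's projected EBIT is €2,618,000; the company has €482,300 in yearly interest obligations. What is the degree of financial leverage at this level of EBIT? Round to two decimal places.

1.23

Interest = €482,300.00.
Degree of financial leverage = EBIT / (EBIT − interest) = €2,618,000 / €2,135,700.00 = 1.2258.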